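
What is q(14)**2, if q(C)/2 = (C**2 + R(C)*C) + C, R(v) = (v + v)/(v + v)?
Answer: 200704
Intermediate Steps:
R(v) = 1 (R(v) = (2*v)/((2*v)) = (2*v)*(1/(2*v)) = 1)
q(C) = 2*C**2 + 4*C (q(C) = 2*((C**2 + 1*C) + C) = 2*((C**2 + C) + C) = 2*((C + C**2) + C) = 2*(C**2 + 2*C) = 2*C**2 + 4*C)
q(14)**2 = (2*14*(2 + 14))**2 = (2*14*16)**2 = 448**2 = 200704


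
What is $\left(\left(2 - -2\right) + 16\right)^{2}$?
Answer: $400$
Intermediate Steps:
$\left(\left(2 - -2\right) + 16\right)^{2} = \left(\left(2 + 2\right) + 16\right)^{2} = \left(4 + 16\right)^{2} = 20^{2} = 400$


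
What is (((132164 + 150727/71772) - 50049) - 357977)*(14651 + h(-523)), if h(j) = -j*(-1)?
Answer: -69930127115084/17943 ≈ -3.8973e+9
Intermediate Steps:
h(j) = j
(((132164 + 150727/71772) - 50049) - 357977)*(14651 + h(-523)) = (((132164 + 150727/71772) - 50049) - 357977)*(14651 - 523) = (((132164 + 150727*(1/71772)) - 50049) - 357977)*14128 = (((132164 + 150727/71772) - 50049) - 357977)*14128 = ((9485825335/71772 - 50049) - 357977)*14128 = (5893708507/71772 - 357977)*14128 = -19799016737/71772*14128 = -69930127115084/17943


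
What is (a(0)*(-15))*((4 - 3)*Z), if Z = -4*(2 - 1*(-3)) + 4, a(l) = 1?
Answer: 240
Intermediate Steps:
Z = -16 (Z = -4*(2 + 3) + 4 = -4*5 + 4 = -20 + 4 = -16)
(a(0)*(-15))*((4 - 3)*Z) = (1*(-15))*((4 - 3)*(-16)) = -15*(-16) = 240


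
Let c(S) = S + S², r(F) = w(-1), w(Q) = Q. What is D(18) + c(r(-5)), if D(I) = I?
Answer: 18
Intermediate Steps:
r(F) = -1
D(18) + c(r(-5)) = 18 - (1 - 1) = 18 - 1*0 = 18 + 0 = 18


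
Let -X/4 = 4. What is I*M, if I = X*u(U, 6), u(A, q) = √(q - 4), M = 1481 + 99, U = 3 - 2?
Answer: -25280*√2 ≈ -35751.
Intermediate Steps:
U = 1
M = 1580
u(A, q) = √(-4 + q)
X = -16 (X = -4*4 = -16)
I = -16*√2 (I = -16*√(-4 + 6) = -16*√2 ≈ -22.627)
I*M = -16*√2*1580 = -25280*√2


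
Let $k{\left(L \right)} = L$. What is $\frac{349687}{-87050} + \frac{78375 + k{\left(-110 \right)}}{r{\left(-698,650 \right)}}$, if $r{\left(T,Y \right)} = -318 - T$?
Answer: $\frac{668008719}{3307900} \approx 201.94$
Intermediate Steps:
$\frac{349687}{-87050} + \frac{78375 + k{\left(-110 \right)}}{r{\left(-698,650 \right)}} = \frac{349687}{-87050} + \frac{78375 - 110}{-318 - -698} = 349687 \left(- \frac{1}{87050}\right) + \frac{78265}{-318 + 698} = - \frac{349687}{87050} + \frac{78265}{380} = - \frac{349687}{87050} + 78265 \cdot \frac{1}{380} = - \frac{349687}{87050} + \frac{15653}{76} = \frac{668008719}{3307900}$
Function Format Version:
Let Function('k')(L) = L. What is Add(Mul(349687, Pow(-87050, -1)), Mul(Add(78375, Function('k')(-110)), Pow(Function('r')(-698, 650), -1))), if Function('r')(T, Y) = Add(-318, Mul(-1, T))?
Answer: Rational(668008719, 3307900) ≈ 201.94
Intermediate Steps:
Add(Mul(349687, Pow(-87050, -1)), Mul(Add(78375, Function('k')(-110)), Pow(Function('r')(-698, 650), -1))) = Add(Mul(349687, Pow(-87050, -1)), Mul(Add(78375, -110), Pow(Add(-318, Mul(-1, -698)), -1))) = Add(Mul(349687, Rational(-1, 87050)), Mul(78265, Pow(Add(-318, 698), -1))) = Add(Rational(-349687, 87050), Mul(78265, Pow(380, -1))) = Add(Rational(-349687, 87050), Mul(78265, Rational(1, 380))) = Add(Rational(-349687, 87050), Rational(15653, 76)) = Rational(668008719, 3307900)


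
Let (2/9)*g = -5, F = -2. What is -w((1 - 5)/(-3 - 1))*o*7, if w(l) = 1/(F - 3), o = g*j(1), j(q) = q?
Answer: -63/2 ≈ -31.500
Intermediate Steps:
g = -45/2 (g = (9/2)*(-5) = -45/2 ≈ -22.500)
o = -45/2 (o = -45/2*1 = -45/2 ≈ -22.500)
w(l) = -1/5 (w(l) = 1/(-2 - 3) = 1/(-5) = -1/5)
-w((1 - 5)/(-3 - 1))*o*7 = -(-1/5*(-45/2))*7 = -9*7/2 = -1*63/2 = -63/2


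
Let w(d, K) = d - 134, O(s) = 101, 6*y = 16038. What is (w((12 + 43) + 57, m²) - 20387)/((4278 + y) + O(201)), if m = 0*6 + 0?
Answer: -20409/7052 ≈ -2.8941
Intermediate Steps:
y = 2673 (y = (⅙)*16038 = 2673)
m = 0 (m = 0 + 0 = 0)
w(d, K) = -134 + d
(w((12 + 43) + 57, m²) - 20387)/((4278 + y) + O(201)) = ((-134 + ((12 + 43) + 57)) - 20387)/((4278 + 2673) + 101) = ((-134 + (55 + 57)) - 20387)/(6951 + 101) = ((-134 + 112) - 20387)/7052 = (-22 - 20387)*(1/7052) = -20409*1/7052 = -20409/7052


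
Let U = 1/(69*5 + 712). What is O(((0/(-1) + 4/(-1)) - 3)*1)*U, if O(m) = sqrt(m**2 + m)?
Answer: sqrt(42)/1057 ≈ 0.0061313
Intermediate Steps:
O(m) = sqrt(m + m**2)
U = 1/1057 (U = 1/(345 + 712) = 1/1057 ≈ 0.00094607)
O(((0/(-1) + 4/(-1)) - 3)*1)*U = sqrt((((0/(-1) + 4/(-1)) - 3)*1)*(1 + ((0/(-1) + 4/(-1)) - 3)*1))*(1/1057) = sqrt((((0*(-1) + 4*(-1)) - 3)*1)*(1 + ((0*(-1) + 4*(-1)) - 3)*1))*(1/1057) = sqrt((((0 - 4) - 3)*1)*(1 + ((0 - 4) - 3)*1))*(1/1057) = sqrt(((-4 - 3)*1)*(1 + (-4 - 3)*1))*(1/1057) = sqrt((-7*1)*(1 - 7*1))*(1/1057) = sqrt(-7*(1 - 7))*(1/1057) = sqrt(-7*(-6))*(1/1057) = sqrt(42)*(1/1057) = sqrt(42)/1057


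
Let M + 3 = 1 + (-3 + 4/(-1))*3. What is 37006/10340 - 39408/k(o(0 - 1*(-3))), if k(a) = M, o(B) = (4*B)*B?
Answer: 204164929/118910 ≈ 1717.0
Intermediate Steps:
o(B) = 4*B²
M = -23 (M = -3 + (1 + (-3 + 4/(-1))*3) = -3 + (1 + (-3 + 4*(-1))*3) = -3 + (1 + (-3 - 4)*3) = -3 + (1 - 7*3) = -3 + (1 - 21) = -3 - 20 = -23)
k(a) = -23
37006/10340 - 39408/k(o(0 - 1*(-3))) = 37006/10340 - 39408/(-23) = 37006*(1/10340) - 39408*(-1/23) = 18503/5170 + 39408/23 = 204164929/118910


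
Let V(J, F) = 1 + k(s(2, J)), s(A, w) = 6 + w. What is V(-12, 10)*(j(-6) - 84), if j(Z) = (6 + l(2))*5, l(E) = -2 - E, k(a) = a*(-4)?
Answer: -1850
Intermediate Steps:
k(a) = -4*a
V(J, F) = -23 - 4*J (V(J, F) = 1 - 4*(6 + J) = 1 + (-24 - 4*J) = -23 - 4*J)
j(Z) = 10 (j(Z) = (6 + (-2 - 1*2))*5 = (6 + (-2 - 2))*5 = (6 - 4)*5 = 2*5 = 10)
V(-12, 10)*(j(-6) - 84) = (-23 - 4*(-12))*(10 - 84) = (-23 + 48)*(-74) = 25*(-74) = -1850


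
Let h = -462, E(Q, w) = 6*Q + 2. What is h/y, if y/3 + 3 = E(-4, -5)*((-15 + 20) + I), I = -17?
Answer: -154/261 ≈ -0.59004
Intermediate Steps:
E(Q, w) = 2 + 6*Q
y = 783 (y = -9 + 3*((2 + 6*(-4))*((-15 + 20) - 17)) = -9 + 3*((2 - 24)*(5 - 17)) = -9 + 3*(-22*(-12)) = -9 + 3*264 = -9 + 792 = 783)
h/y = -462/783 = -462*1/783 = -154/261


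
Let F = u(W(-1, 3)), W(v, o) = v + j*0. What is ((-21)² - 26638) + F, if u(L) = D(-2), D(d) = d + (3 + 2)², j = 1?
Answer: -26174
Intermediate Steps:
W(v, o) = v (W(v, o) = v + 1*0 = v + 0 = v)
D(d) = 25 + d (D(d) = d + 5² = d + 25 = 25 + d)
u(L) = 23 (u(L) = 25 - 2 = 23)
F = 23
((-21)² - 26638) + F = ((-21)² - 26638) + 23 = (441 - 26638) + 23 = -26197 + 23 = -26174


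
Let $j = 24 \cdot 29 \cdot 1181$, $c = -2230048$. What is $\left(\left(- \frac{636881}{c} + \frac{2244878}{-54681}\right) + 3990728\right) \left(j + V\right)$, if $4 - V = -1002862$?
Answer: $\frac{444010891148054249246701}{60970627344} \approx 7.2824 \cdot 10^{12}$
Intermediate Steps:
$V = 1002866$ ($V = 4 - -1002862 = 4 + 1002862 = 1002866$)
$j = 821976$ ($j = 696 \cdot 1181 = 821976$)
$\left(\left(- \frac{636881}{c} + \frac{2244878}{-54681}\right) + 3990728\right) \left(j + V\right) = \left(\left(- \frac{636881}{-2230048} + \frac{2244878}{-54681}\right) + 3990728\right) \left(821976 + 1002866\right) = \left(\left(\left(-636881\right) \left(- \frac{1}{2230048}\right) + 2244878 \left(- \frac{1}{54681}\right)\right) + 3990728\right) 1824842 = \left(\left(\frac{636881}{2230048} - \frac{2244878}{54681}\right) + 3990728\right) 1824842 = \left(- \frac{4971360404183}{121941254688} + 3990728\right) 1824842 = \frac{486629408078128681}{121941254688} \cdot 1824842 = \frac{444010891148054249246701}{60970627344}$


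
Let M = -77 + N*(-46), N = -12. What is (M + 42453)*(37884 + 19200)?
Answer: 2450501952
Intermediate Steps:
M = 475 (M = -77 - 12*(-46) = -77 + 552 = 475)
(M + 42453)*(37884 + 19200) = (475 + 42453)*(37884 + 19200) = 42928*57084 = 2450501952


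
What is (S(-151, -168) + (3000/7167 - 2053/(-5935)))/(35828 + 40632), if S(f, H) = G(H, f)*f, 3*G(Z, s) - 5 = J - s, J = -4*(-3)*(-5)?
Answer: -68500711263/1084104548900 ≈ -0.063186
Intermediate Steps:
J = -60 (J = 12*(-5) = -60)
G(Z, s) = -55/3 - s/3 (G(Z, s) = 5/3 + (-60 - s)/3 = 5/3 + (-20 - s/3) = -55/3 - s/3)
S(f, H) = f*(-55/3 - f/3) (S(f, H) = (-55/3 - f/3)*f = f*(-55/3 - f/3))
(S(-151, -168) + (3000/7167 - 2053/(-5935)))/(35828 + 40632) = (-⅓*(-151)*(55 - 151) + (3000/7167 - 2053/(-5935)))/(35828 + 40632) = (-⅓*(-151)*(-96) + (3000*(1/7167) - 2053*(-1/5935)))/76460 = (-4832 + (1000/2389 + 2053/5935))*(1/76460) = (-4832 + 10839617/14178715)*(1/76460) = -68500711263/14178715*1/76460 = -68500711263/1084104548900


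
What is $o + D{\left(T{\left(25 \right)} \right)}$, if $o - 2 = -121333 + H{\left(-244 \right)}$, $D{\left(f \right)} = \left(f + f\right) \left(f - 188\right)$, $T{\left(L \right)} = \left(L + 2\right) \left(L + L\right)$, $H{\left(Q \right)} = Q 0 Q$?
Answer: $3016069$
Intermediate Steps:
$H{\left(Q \right)} = 0$ ($H{\left(Q \right)} = 0 Q = 0$)
$T{\left(L \right)} = 2 L \left(2 + L\right)$ ($T{\left(L \right)} = \left(2 + L\right) 2 L = 2 L \left(2 + L\right)$)
$D{\left(f \right)} = 2 f \left(-188 + f\right)$
$o = -121331$ ($o = 2 + \left(-121333 + 0\right) = 2 - 121333 = -121331$)
$o + D{\left(T{\left(25 \right)} \right)} = -121331 + 2 \cdot 2 \cdot 25 \left(2 + 25\right) \left(-188 + 2 \cdot 25 \left(2 + 25\right)\right) = -121331 + 2 \cdot 2 \cdot 25 \cdot 27 \left(-188 + 2 \cdot 25 \cdot 27\right) = -121331 + 2 \cdot 1350 \left(-188 + 1350\right) = -121331 + 2 \cdot 1350 \cdot 1162 = -121331 + 3137400 = 3016069$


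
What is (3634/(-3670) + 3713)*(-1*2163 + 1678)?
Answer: -660719186/367 ≈ -1.8003e+6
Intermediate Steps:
(3634/(-3670) + 3713)*(-1*2163 + 1678) = (3634*(-1/3670) + 3713)*(-2163 + 1678) = (-1817/1835 + 3713)*(-485) = (6811538/1835)*(-485) = -660719186/367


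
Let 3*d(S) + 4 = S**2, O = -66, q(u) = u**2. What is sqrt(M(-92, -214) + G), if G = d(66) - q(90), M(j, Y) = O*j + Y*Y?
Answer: 2*sqrt(101742)/3 ≈ 212.65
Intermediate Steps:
M(j, Y) = Y**2 - 66*j (M(j, Y) = -66*j + Y*Y = -66*j + Y**2 = Y**2 - 66*j)
d(S) = -4/3 + S**2/3
G = -19948/3 (G = (-4/3 + (1/3)*66**2) - 1*90**2 = (-4/3 + (1/3)*4356) - 1*8100 = (-4/3 + 1452) - 8100 = 4352/3 - 8100 = -19948/3 ≈ -6649.3)
sqrt(M(-92, -214) + G) = sqrt(((-214)**2 - 66*(-92)) - 19948/3) = sqrt((45796 + 6072) - 19948/3) = sqrt(51868 - 19948/3) = sqrt(135656/3) = 2*sqrt(101742)/3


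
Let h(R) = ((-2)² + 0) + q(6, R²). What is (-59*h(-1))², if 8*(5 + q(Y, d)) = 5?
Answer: 31329/64 ≈ 489.52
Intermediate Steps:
q(Y, d) = -35/8 (q(Y, d) = -5 + (⅛)*5 = -5 + 5/8 = -35/8)
h(R) = -3/8 (h(R) = ((-2)² + 0) - 35/8 = (4 + 0) - 35/8 = 4 - 35/8 = -3/8)
(-59*h(-1))² = (-59*(-3/8))² = (177/8)² = 31329/64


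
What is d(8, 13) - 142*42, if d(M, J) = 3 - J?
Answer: -5974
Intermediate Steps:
d(8, 13) - 142*42 = (3 - 1*13) - 142*42 = (3 - 13) - 5964 = -10 - 5964 = -5974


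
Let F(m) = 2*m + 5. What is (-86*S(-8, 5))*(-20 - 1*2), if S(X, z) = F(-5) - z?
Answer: -18920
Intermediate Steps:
F(m) = 5 + 2*m
S(X, z) = -5 - z (S(X, z) = (5 + 2*(-5)) - z = (5 - 10) - z = -5 - z)
(-86*S(-8, 5))*(-20 - 1*2) = (-86*(-5 - 1*5))*(-20 - 1*2) = (-86*(-5 - 5))*(-20 - 2) = -86*(-10)*(-22) = 860*(-22) = -18920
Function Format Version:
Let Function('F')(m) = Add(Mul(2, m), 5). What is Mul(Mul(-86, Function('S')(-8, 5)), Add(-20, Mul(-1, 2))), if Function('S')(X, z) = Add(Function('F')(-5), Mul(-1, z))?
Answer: -18920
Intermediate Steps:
Function('F')(m) = Add(5, Mul(2, m))
Function('S')(X, z) = Add(-5, Mul(-1, z)) (Function('S')(X, z) = Add(Add(5, Mul(2, -5)), Mul(-1, z)) = Add(Add(5, -10), Mul(-1, z)) = Add(-5, Mul(-1, z)))
Mul(Mul(-86, Function('S')(-8, 5)), Add(-20, Mul(-1, 2))) = Mul(Mul(-86, Add(-5, Mul(-1, 5))), Add(-20, Mul(-1, 2))) = Mul(Mul(-86, Add(-5, -5)), Add(-20, -2)) = Mul(Mul(-86, -10), -22) = Mul(860, -22) = -18920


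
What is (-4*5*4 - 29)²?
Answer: 11881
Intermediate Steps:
(-4*5*4 - 29)² = (-20*4 - 29)² = (-80 - 29)² = (-109)² = 11881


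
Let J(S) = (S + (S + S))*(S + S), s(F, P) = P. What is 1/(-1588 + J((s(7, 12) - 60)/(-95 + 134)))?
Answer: -169/266836 ≈ -0.00063335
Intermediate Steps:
J(S) = 6*S² (J(S) = (S + 2*S)*(2*S) = (3*S)*(2*S) = 6*S²)
1/(-1588 + J((s(7, 12) - 60)/(-95 + 134))) = 1/(-1588 + 6*((12 - 60)/(-95 + 134))²) = 1/(-1588 + 6*(-48/39)²) = 1/(-1588 + 6*(-48*1/39)²) = 1/(-1588 + 6*(-16/13)²) = 1/(-1588 + 6*(256/169)) = 1/(-1588 + 1536/169) = 1/(-266836/169) = -169/266836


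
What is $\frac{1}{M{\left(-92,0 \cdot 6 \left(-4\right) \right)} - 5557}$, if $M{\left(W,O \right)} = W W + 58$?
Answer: $\frac{1}{2965} \approx 0.00033727$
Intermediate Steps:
$M{\left(W,O \right)} = 58 + W^{2}$ ($M{\left(W,O \right)} = W^{2} + 58 = 58 + W^{2}$)
$\frac{1}{M{\left(-92,0 \cdot 6 \left(-4\right) \right)} - 5557} = \frac{1}{\left(58 + \left(-92\right)^{2}\right) - 5557} = \frac{1}{\left(58 + 8464\right) - 5557} = \frac{1}{8522 - 5557} = \frac{1}{2965}$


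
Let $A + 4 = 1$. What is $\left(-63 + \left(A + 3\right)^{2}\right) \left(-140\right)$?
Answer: $8820$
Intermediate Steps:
$A = -3$ ($A = -4 + 1 = -3$)
$\left(-63 + \left(A + 3\right)^{2}\right) \left(-140\right) = \left(-63 + \left(-3 + 3\right)^{2}\right) \left(-140\right) = \left(-63 + 0^{2}\right) \left(-140\right) = \left(-63 + 0\right) \left(-140\right) = \left(-63\right) \left(-140\right) = 8820$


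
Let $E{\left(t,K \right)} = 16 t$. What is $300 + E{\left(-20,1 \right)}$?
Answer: $-20$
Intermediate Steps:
$300 + E{\left(-20,1 \right)} = 300 + 16 \left(-20\right) = 300 - 320 = -20$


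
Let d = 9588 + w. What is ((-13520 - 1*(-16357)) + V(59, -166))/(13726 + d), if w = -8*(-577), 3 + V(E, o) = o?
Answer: 1334/13965 ≈ 0.095525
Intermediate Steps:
V(E, o) = -3 + o
w = 4616
d = 14204 (d = 9588 + 4616 = 14204)
((-13520 - 1*(-16357)) + V(59, -166))/(13726 + d) = ((-13520 - 1*(-16357)) + (-3 - 166))/(13726 + 14204) = ((-13520 + 16357) - 169)/27930 = (2837 - 169)*(1/27930) = 2668*(1/27930) = 1334/13965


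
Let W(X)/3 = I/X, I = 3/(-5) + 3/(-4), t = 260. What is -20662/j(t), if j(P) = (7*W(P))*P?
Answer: 413240/567 ≈ 728.82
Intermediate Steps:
I = -27/20 (I = 3*(-1/5) + 3*(-1/4) = -3/5 - 3/4 = -27/20 ≈ -1.3500)
W(X) = -81/(20*X) (W(X) = 3*(-27/(20*X)) = -81/(20*X))
j(P) = -567/20 (j(P) = (7*(-81/(20*P)))*P = (-567/(20*P))*P = -567/20)
-20662/j(t) = -20662/(-567/20) = -20662*(-20/567) = 413240/567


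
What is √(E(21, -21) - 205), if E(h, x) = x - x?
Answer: I*√205 ≈ 14.318*I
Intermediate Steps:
E(h, x) = 0
√(E(21, -21) - 205) = √(0 - 205) = √(-205) = I*√205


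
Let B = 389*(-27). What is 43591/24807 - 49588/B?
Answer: 562655263/86849307 ≈ 6.4785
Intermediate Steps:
B = -10503
43591/24807 - 49588/B = 43591/24807 - 49588/(-10503) = 43591*(1/24807) - 49588*(-1/10503) = 43591/24807 + 49588/10503 = 562655263/86849307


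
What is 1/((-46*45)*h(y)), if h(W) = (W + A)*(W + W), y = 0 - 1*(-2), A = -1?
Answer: -1/8280 ≈ -0.00012077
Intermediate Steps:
y = 2 (y = 0 + 2 = 2)
h(W) = 2*W*(-1 + W) (h(W) = (W - 1)*(W + W) = (-1 + W)*(2*W) = 2*W*(-1 + W))
1/((-46*45)*h(y)) = 1/((-46*45)*(2*2*(-1 + 2))) = 1/(-4140*2) = 1/(-2070*4) = 1/(-8280) = -1/8280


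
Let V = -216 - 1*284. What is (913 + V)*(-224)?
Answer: -92512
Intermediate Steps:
V = -500 (V = -216 - 284 = -500)
(913 + V)*(-224) = (913 - 500)*(-224) = 413*(-224) = -92512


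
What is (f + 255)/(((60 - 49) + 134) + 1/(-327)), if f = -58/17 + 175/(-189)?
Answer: 6270443/3627171 ≈ 1.7287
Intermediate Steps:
f = -1991/459 (f = -58*1/17 + 175*(-1/189) = -58/17 - 25/27 = -1991/459 ≈ -4.3377)
(f + 255)/(((60 - 49) + 134) + 1/(-327)) = (-1991/459 + 255)/(((60 - 49) + 134) + 1/(-327)) = 115054/(459*((11 + 134) - 1/327)) = 115054/(459*(145 - 1/327)) = 115054/(459*(47414/327)) = (115054/459)*(327/47414) = 6270443/3627171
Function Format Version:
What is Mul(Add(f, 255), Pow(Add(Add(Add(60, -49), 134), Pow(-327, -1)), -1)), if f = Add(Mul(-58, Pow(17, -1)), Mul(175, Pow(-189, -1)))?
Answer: Rational(6270443, 3627171) ≈ 1.7287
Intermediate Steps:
f = Rational(-1991, 459) (f = Add(Mul(-58, Rational(1, 17)), Mul(175, Rational(-1, 189))) = Add(Rational(-58, 17), Rational(-25, 27)) = Rational(-1991, 459) ≈ -4.3377)
Mul(Add(f, 255), Pow(Add(Add(Add(60, -49), 134), Pow(-327, -1)), -1)) = Mul(Add(Rational(-1991, 459), 255), Pow(Add(Add(Add(60, -49), 134), Pow(-327, -1)), -1)) = Mul(Rational(115054, 459), Pow(Add(Add(11, 134), Rational(-1, 327)), -1)) = Mul(Rational(115054, 459), Pow(Add(145, Rational(-1, 327)), -1)) = Mul(Rational(115054, 459), Pow(Rational(47414, 327), -1)) = Mul(Rational(115054, 459), Rational(327, 47414)) = Rational(6270443, 3627171)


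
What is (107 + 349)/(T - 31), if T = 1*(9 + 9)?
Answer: -456/13 ≈ -35.077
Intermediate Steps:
T = 18 (T = 1*18 = 18)
(107 + 349)/(T - 31) = (107 + 349)/(18 - 31) = 456/(-13) = 456*(-1/13) = -456/13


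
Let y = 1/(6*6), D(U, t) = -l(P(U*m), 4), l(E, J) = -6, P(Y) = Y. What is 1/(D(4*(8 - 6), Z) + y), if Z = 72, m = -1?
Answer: 36/217 ≈ 0.16590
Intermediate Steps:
D(U, t) = 6 (D(U, t) = -1*(-6) = 6)
y = 1/36 ≈ 0.027778
1/(D(4*(8 - 6), Z) + y) = 1/(6 + 1/36) = 1/(217/36) = 36/217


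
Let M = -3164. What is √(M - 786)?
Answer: 5*I*√158 ≈ 62.849*I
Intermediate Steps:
√(M - 786) = √(-3164 - 786) = √(-3950) = 5*I*√158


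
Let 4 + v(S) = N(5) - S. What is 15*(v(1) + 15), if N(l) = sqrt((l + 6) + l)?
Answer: 210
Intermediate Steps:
N(l) = sqrt(6 + 2*l) (N(l) = sqrt((6 + l) + l) = sqrt(6 + 2*l))
v(S) = -S (v(S) = -4 + (sqrt(6 + 2*5) - S) = -4 + (sqrt(6 + 10) - S) = -4 + (sqrt(16) - S) = -4 + (4 - S) = -S)
15*(v(1) + 15) = 15*(-1*1 + 15) = 15*(-1 + 15) = 15*14 = 210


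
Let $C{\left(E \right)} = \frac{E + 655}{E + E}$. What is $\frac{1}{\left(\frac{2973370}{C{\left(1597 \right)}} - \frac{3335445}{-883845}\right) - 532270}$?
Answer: $\frac{3685961}{13582210180486} \approx 2.7138 \cdot 10^{-7}$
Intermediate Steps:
$C{\left(E \right)} = \frac{655 + E}{2 E}$
$\frac{1}{\left(\frac{2973370}{C{\left(1597 \right)}} - \frac{3335445}{-883845}\right) - 532270} = \frac{1}{\left(\frac{2973370}{\frac{1}{2} \cdot \frac{1}{1597} \left(655 + 1597\right)} - \frac{3335445}{-883845}\right) - 532270} = \frac{1}{\left(\frac{2973370}{\frac{1}{2} \cdot \frac{1}{1597} \cdot 2252} - - \frac{24707}{6547}\right) - 532270} = \frac{1}{\left(\frac{2973370}{\frac{1126}{1597}} + \frac{24707}{6547}\right) - 532270} = \frac{1}{\left(2973370 \cdot \frac{1597}{1126} + \frac{24707}{6547}\right) - 532270} = \frac{1}{\left(\frac{2374235945}{563} + \frac{24707}{6547}\right) - 532270} = \frac{1}{\frac{15544136641956}{3685961} - 532270} = \frac{1}{\frac{13582210180486}{3685961}} = \frac{3685961}{13582210180486}$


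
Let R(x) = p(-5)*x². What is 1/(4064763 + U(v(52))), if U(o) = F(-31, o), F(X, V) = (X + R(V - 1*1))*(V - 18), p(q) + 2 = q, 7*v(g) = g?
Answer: 49/199339295 ≈ 2.4581e-7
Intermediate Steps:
v(g) = g/7
p(q) = -2 + q
R(x) = -7*x² (R(x) = (-2 - 5)*x² = -7*x²)
F(X, V) = (-18 + V)*(X - 7*(-1 + V)²) (F(X, V) = (X - 7*(V - 1*1)²)*(V - 18) = (X - 7*(V - 1)²)*(-18 + V) = (X - 7*(-1 + V)²)*(-18 + V) = (-18 + V)*(X - 7*(-1 + V)²))
U(o) = 558 - 31*o + 126*(-1 + o)² - 7*o*(-1 + o)² (U(o) = -18*(-31) + 126*(-1 + o)² + o*(-31) - 7*o*(-1 + o)² = 558 + 126*(-1 + o)² - 31*o - 7*o*(-1 + o)² = 558 - 31*o + 126*(-1 + o)² - 7*o*(-1 + o)²)
1/(4064763 + U(v(52))) = 1/(4064763 + (684 - 290*52/7 - 7*((⅐)*52)³ + 140*((⅐)*52)²)) = 1/(4064763 + (684 - 290*52/7 - 7*(52/7)³ + 140*(52/7)²)) = 1/(4064763 + (684 - 15080/7 - 7*140608/343 + 140*(2704/49))) = 1/(4064763 + (684 - 15080/7 - 140608/49 + 54080/7)) = 1/(4064763 + 165908/49) = 1/(199339295/49) = 49/199339295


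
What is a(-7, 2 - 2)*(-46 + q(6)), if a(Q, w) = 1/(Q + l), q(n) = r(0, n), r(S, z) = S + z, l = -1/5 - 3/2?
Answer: 400/87 ≈ 4.5977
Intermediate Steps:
l = -17/10 (l = -1*1/5 - 3*1/2 = -1/5 - 3/2 = -17/10 ≈ -1.7000)
q(n) = n (q(n) = 0 + n = n)
a(Q, w) = 1/(-17/10 + Q) (a(Q, w) = 1/(Q - 17/10) = 1/(-17/10 + Q))
a(-7, 2 - 2)*(-46 + q(6)) = (10/(-17 + 10*(-7)))*(-46 + 6) = (10/(-17 - 70))*(-40) = (10/(-87))*(-40) = (10*(-1/87))*(-40) = -10/87*(-40) = 400/87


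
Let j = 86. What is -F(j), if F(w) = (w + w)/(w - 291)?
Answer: 172/205 ≈ 0.83902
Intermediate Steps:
F(w) = 2*w/(-291 + w) (F(w) = (2*w)/(-291 + w) = 2*w/(-291 + w))
-F(j) = -2*86/(-291 + 86) = -2*86/(-205) = -2*86*(-1)/205 = -1*(-172/205) = 172/205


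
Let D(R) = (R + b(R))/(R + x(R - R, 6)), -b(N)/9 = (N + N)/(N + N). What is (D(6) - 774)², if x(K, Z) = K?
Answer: 2399401/4 ≈ 5.9985e+5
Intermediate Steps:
b(N) = -9 (b(N) = -9*(N + N)/(N + N) = -9*2*N/(2*N) = -9*2*N*1/(2*N) = -9*1 = -9)
D(R) = (-9 + R)/R (D(R) = (R - 9)/(R + (R - R)) = (-9 + R)/(R + 0) = (-9 + R)/R)
(D(6) - 774)² = ((-9 + 6)/6 - 774)² = ((⅙)*(-3) - 774)² = (-½ - 774)² = (-1549/2)² = 2399401/4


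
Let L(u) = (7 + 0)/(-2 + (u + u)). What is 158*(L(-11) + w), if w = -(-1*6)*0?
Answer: -553/12 ≈ -46.083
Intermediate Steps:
w = 0 (w = -(-6)*0 = -1*0 = 0)
L(u) = 7/(-2 + 2*u)
158*(L(-11) + w) = 158*(7/(2*(-1 - 11)) + 0) = 158*((7/2)/(-12) + 0) = 158*((7/2)*(-1/12) + 0) = 158*(-7/24 + 0) = 158*(-7/24) = -553/12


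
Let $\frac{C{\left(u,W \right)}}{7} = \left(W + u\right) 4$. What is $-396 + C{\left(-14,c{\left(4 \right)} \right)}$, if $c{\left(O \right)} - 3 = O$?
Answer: $-592$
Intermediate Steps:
$c{\left(O \right)} = 3 + O$
$C{\left(u,W \right)} = 28 W + 28 u$ ($C{\left(u,W \right)} = 7 \left(W + u\right) 4 = 7 \left(4 W + 4 u\right) = 28 W + 28 u$)
$-396 + C{\left(-14,c{\left(4 \right)} \right)} = -396 + \left(28 \left(3 + 4\right) + 28 \left(-14\right)\right) = -396 + \left(28 \cdot 7 - 392\right) = -396 + \left(196 - 392\right) = -396 - 196 = -592$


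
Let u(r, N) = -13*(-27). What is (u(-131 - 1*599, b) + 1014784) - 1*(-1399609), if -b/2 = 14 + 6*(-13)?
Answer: 2414744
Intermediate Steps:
b = 128 (b = -2*(14 + 6*(-13)) = -2*(14 - 78) = -2*(-64) = 128)
u(r, N) = 351
(u(-131 - 1*599, b) + 1014784) - 1*(-1399609) = (351 + 1014784) - 1*(-1399609) = 1015135 + 1399609 = 2414744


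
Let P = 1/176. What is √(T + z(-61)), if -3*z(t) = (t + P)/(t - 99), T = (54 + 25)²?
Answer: √6959422074/1056 ≈ 78.999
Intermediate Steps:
P = 1/176 ≈ 0.0056818
T = 6241 (T = 79² = 6241)
z(t) = -(1/176 + t)/(3*(-99 + t)) (z(t) = -(t + 1/176)/(3*(t - 99)) = -(1/176 + t)/(3*(-99 + t)))
√(T + z(-61)) = √(6241 + (-1 - 176*(-61))/(528*(-99 - 61))) = √(6241 + (1/528)*(-1 + 10736)/(-160)) = √(6241 + (1/528)*(-1/160)*10735) = √(6241 - 2147/16896) = √(105445789/16896) = √6959422074/1056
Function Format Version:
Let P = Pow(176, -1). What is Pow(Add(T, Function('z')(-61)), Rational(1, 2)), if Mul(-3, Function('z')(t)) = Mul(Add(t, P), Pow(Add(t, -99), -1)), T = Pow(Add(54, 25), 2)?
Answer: Mul(Rational(1, 1056), Pow(6959422074, Rational(1, 2))) ≈ 78.999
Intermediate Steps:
P = Rational(1, 176) ≈ 0.0056818
T = 6241 (T = Pow(79, 2) = 6241)
Function('z')(t) = Mul(Rational(-1, 3), Pow(Add(-99, t), -1), Add(Rational(1, 176), t)) (Function('z')(t) = Mul(Rational(-1, 3), Mul(Add(t, Rational(1, 176)), Pow(Add(t, -99), -1))) = Mul(Rational(-1, 3), Mul(Add(Rational(1, 176), t), Pow(Add(-99, t), -1))) = Mul(Rational(-1, 3), Mul(Pow(Add(-99, t), -1), Add(Rational(1, 176), t))) = Mul(Rational(-1, 3), Pow(Add(-99, t), -1), Add(Rational(1, 176), t)))
Pow(Add(T, Function('z')(-61)), Rational(1, 2)) = Pow(Add(6241, Mul(Rational(1, 528), Pow(Add(-99, -61), -1), Add(-1, Mul(-176, -61)))), Rational(1, 2)) = Pow(Add(6241, Mul(Rational(1, 528), Pow(-160, -1), Add(-1, 10736))), Rational(1, 2)) = Pow(Add(6241, Mul(Rational(1, 528), Rational(-1, 160), 10735)), Rational(1, 2)) = Pow(Add(6241, Rational(-2147, 16896)), Rational(1, 2)) = Pow(Rational(105445789, 16896), Rational(1, 2)) = Mul(Rational(1, 1056), Pow(6959422074, Rational(1, 2)))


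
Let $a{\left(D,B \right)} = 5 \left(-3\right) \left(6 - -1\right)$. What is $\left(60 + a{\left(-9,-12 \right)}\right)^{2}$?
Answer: $2025$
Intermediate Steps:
$a{\left(D,B \right)} = -105$ ($a{\left(D,B \right)} = - 15 \left(6 + 1\right) = \left(-15\right) 7 = -105$)
$\left(60 + a{\left(-9,-12 \right)}\right)^{2} = \left(60 - 105\right)^{2} = \left(-45\right)^{2} = 2025$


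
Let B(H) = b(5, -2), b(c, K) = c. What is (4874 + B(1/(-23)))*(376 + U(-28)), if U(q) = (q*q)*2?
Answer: 9484776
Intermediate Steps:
B(H) = 5
U(q) = 2*q**2 (U(q) = q**2*2 = 2*q**2)
(4874 + B(1/(-23)))*(376 + U(-28)) = (4874 + 5)*(376 + 2*(-28)**2) = 4879*(376 + 2*784) = 4879*(376 + 1568) = 4879*1944 = 9484776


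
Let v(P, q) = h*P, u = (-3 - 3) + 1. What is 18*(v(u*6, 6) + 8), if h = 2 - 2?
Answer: 144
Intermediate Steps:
h = 0
u = -5 (u = -6 + 1 = -5)
v(P, q) = 0 (v(P, q) = 0*P = 0)
18*(v(u*6, 6) + 8) = 18*(0 + 8) = 18*8 = 144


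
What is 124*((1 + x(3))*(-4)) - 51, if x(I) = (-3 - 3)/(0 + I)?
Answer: 445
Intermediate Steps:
x(I) = -6/I
124*((1 + x(3))*(-4)) - 51 = 124*((1 - 6/3)*(-4)) - 51 = 124*((1 - 6*1/3)*(-4)) - 51 = 124*((1 - 2)*(-4)) - 51 = 124*(-1*(-4)) - 51 = 124*4 - 51 = 496 - 51 = 445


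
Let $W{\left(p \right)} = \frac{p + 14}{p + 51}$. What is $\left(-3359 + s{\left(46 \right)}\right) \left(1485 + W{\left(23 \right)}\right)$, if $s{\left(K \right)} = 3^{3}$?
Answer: $-4949686$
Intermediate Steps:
$s{\left(K \right)} = 27$
$W{\left(p \right)} = \frac{14 + p}{51 + p}$
$\left(-3359 + s{\left(46 \right)}\right) \left(1485 + W{\left(23 \right)}\right) = \left(-3359 + 27\right) \left(1485 + \frac{14 + 23}{51 + 23}\right) = - 3332 \left(1485 + \frac{1}{74} \cdot 37\right) = - 3332 \left(1485 + \frac{1}{2}\right) = \left(-3332\right) \frac{2971}{2} = -4949686$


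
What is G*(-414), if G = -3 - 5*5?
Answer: 11592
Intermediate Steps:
G = -28 (G = -3 - 25 = -28)
G*(-414) = -28*(-414) = 11592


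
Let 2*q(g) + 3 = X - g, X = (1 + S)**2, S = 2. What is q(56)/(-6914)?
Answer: 25/6914 ≈ 0.0036159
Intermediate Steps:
X = 9 (X = (1 + 2)**2 = 3**2 = 9)
q(g) = 3 - g/2 (q(g) = -3/2 + (9 - g)/2 = -3/2 + (9/2 - g/2) = 3 - g/2)
q(56)/(-6914) = (3 - 1/2*56)/(-6914) = (3 - 28)*(-1/6914) = -25*(-1/6914) = 25/6914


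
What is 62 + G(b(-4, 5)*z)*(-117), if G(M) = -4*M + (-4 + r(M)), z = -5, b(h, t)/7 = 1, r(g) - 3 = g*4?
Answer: 179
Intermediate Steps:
r(g) = 3 + 4*g (r(g) = 3 + g*4 = 3 + 4*g)
b(h, t) = 7 (b(h, t) = 7*1 = 7)
G(M) = -1 (G(M) = -4*M + (-4 + (3 + 4*M)) = -4*M + (-1 + 4*M) = -1)
62 + G(b(-4, 5)*z)*(-117) = 62 - 1*(-117) = 62 + 117 = 179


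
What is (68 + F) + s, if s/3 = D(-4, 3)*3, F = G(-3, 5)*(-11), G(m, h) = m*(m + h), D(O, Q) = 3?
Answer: 161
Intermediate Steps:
G(m, h) = m*(h + m)
F = 66 (F = -3*(5 - 3)*(-11) = -3*2*(-11) = -6*(-11) = 66)
s = 27 (s = 3*(3*3) = 3*9 = 27)
(68 + F) + s = (68 + 66) + 27 = 134 + 27 = 161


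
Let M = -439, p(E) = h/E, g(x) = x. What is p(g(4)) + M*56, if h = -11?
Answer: -98347/4 ≈ -24587.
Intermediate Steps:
p(E) = -11/E
p(g(4)) + M*56 = -11/4 - 439*56 = -11*1/4 - 24584 = -11/4 - 24584 = -98347/4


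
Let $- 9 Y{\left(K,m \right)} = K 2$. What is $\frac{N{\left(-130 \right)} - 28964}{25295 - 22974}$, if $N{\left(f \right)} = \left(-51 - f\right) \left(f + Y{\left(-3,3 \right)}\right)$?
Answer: $- \frac{117544}{6963} \approx -16.881$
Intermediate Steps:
$Y{\left(K,m \right)} = - \frac{2 K}{9}$ ($Y{\left(K,m \right)} = - \frac{K 2}{9} = - \frac{2 K}{9}$)
$N{\left(f \right)} = \left(-51 - f\right) \left(\frac{2}{3} + f\right)$ ($N{\left(f \right)} = \left(-51 - f\right) \left(f - - \frac{2}{3}\right) = \left(-51 - f\right) \left(f + \frac{2}{3}\right) = \left(-51 - f\right) \left(\frac{2}{3} + f\right)$)
$\frac{N{\left(-130 \right)} - 28964}{25295 - 22974} = \frac{\left(-34 - \left(-130\right)^{2} - - \frac{20150}{3}\right) - 28964}{25295 - 22974} = \frac{\left(-34 - 16900 + \frac{20150}{3}\right) - 28964}{2321} = \left(\left(-34 - 16900 + \frac{20150}{3}\right) - 28964\right) \frac{1}{2321} = \left(- \frac{30652}{3} - 28964\right) \frac{1}{2321} = \left(- \frac{117544}{3}\right) \frac{1}{2321} = - \frac{117544}{6963}$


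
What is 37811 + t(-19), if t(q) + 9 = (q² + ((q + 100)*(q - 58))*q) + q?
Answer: 156647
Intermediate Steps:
t(q) = -9 + q + q² + q*(-58 + q)*(100 + q) (t(q) = -9 + ((q² + ((q + 100)*(q - 58))*q) + q) = -9 + ((q² + ((100 + q)*(-58 + q))*q) + q) = -9 + ((q² + ((-58 + q)*(100 + q))*q) + q) = -9 + ((q² + q*(-58 + q)*(100 + q)) + q) = -9 + (q + q² + q*(-58 + q)*(100 + q)) = -9 + q + q² + q*(-58 + q)*(100 + q))
37811 + t(-19) = 37811 + (-9 + (-19)³ - 5799*(-19) + 43*(-19)²) = 37811 + (-9 - 6859 + 110181 + 43*361) = 37811 + (-9 - 6859 + 110181 + 15523) = 37811 + 118836 = 156647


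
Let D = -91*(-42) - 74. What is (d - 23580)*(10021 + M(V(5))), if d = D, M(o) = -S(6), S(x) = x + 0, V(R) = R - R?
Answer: -198617480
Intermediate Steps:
V(R) = 0
D = 3748 (D = 3822 - 74 = 3748)
S(x) = x
M(o) = -6 (M(o) = -1*6 = -6)
d = 3748
(d - 23580)*(10021 + M(V(5))) = (3748 - 23580)*(10021 - 6) = -19832*10015 = -198617480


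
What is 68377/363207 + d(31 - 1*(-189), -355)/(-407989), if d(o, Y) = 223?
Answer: 27816068692/148184460723 ≈ 0.18771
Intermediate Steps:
68377/363207 + d(31 - 1*(-189), -355)/(-407989) = 68377/363207 + 223/(-407989) = 68377*(1/363207) + 223*(-1/407989) = 68377/363207 - 223/407989 = 27816068692/148184460723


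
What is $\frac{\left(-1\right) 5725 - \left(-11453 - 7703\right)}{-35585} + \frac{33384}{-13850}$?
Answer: $- \frac{12490809}{4480475} \approx -2.7878$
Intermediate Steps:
$\frac{\left(-1\right) 5725 - \left(-11453 - 7703\right)}{-35585} + \frac{33384}{-13850} = \left(-5725 - -19156\right) \left(- \frac{1}{35585}\right) + 33384 \left(- \frac{1}{13850}\right) = \left(-5725 + 19156\right) \left(- \frac{1}{35585}\right) - \frac{16692}{6925} = 13431 \left(- \frac{1}{35585}\right) - \frac{16692}{6925} = - \frac{1221}{3235} - \frac{16692}{6925} = - \frac{12490809}{4480475}$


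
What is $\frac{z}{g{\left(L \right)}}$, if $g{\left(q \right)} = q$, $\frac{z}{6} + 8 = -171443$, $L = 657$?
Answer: $- \frac{342902}{219} \approx -1565.8$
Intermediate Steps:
$z = -1028706$ ($z = -48 + 6 \left(-171443\right) = -48 - 1028658 = -1028706$)
$\frac{z}{g{\left(L \right)}} = - \frac{1028706}{657} = \left(-1028706\right) \frac{1}{657} = - \frac{342902}{219}$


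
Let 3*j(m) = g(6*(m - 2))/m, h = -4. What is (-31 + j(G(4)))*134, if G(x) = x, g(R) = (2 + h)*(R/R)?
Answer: -12529/3 ≈ -4176.3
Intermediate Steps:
g(R) = -2 (g(R) = (2 - 4)*(R/R) = -2*1 = -2)
j(m) = -2/(3*m) (j(m) = (-2/m)/3 = -2/(3*m))
(-31 + j(G(4)))*134 = (-31 - ⅔/4)*134 = (-31 - ⅔*¼)*134 = (-31 - ⅙)*134 = -187/6*134 = -12529/3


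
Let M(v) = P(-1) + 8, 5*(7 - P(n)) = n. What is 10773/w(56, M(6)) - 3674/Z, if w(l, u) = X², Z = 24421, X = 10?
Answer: 262720033/2442100 ≈ 107.58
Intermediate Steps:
P(n) = 7 - n/5
M(v) = 76/5 (M(v) = (7 - ⅕*(-1)) + 8 = (7 + ⅕) + 8 = 36/5 + 8 = 76/5)
w(l, u) = 100 (w(l, u) = 10² = 100)
10773/w(56, M(6)) - 3674/Z = 10773/100 - 3674/24421 = 262720033/2442100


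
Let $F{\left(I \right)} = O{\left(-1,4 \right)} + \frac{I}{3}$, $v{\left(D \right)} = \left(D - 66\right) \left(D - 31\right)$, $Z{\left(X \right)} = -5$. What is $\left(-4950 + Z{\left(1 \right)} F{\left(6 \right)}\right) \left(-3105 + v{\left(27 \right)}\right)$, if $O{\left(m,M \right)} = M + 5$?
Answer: $14759745$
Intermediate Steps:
$O{\left(m,M \right)} = 5 + M$
$v{\left(D \right)} = \left(-66 + D\right) \left(-31 + D\right)$
$F{\left(I \right)} = 9 + \frac{I}{3}$ ($F{\left(I \right)} = \left(5 + 4\right) + \frac{I}{3} = 9 + I \frac{1}{3} = 9 + \frac{I}{3}$)
$\left(-4950 + Z{\left(1 \right)} F{\left(6 \right)}\right) \left(-3105 + v{\left(27 \right)}\right) = \left(-4950 - 5 \left(9 + \frac{1}{3} \cdot 6\right)\right) \left(-3105 + \left(2046 + 27^{2} - 2619\right)\right) = \left(-4950 - 5 \left(9 + 2\right)\right) \left(-3105 + \left(2046 + 729 - 2619\right)\right) = \left(-4950 - 55\right) \left(-3105 + 156\right) = \left(-4950 - 55\right) \left(-2949\right) = \left(-5005\right) \left(-2949\right) = 14759745$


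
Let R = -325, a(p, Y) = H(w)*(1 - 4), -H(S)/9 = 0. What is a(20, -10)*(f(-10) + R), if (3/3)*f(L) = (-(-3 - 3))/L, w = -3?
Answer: 0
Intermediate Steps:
H(S) = 0 (H(S) = -9*0 = 0)
a(p, Y) = 0 (a(p, Y) = 0*(1 - 4) = 0*(-3) = 0)
f(L) = 6/L (f(L) = (-(-3 - 3))/L = (-1*(-6))/L = 6/L)
a(20, -10)*(f(-10) + R) = 0*(6/(-10) - 325) = 0*(6*(-1/10) - 325) = 0*(-3/5 - 325) = 0*(-1628/5) = 0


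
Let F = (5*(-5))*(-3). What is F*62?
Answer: 4650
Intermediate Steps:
F = 75 (F = -25*(-3) = 75)
F*62 = 75*62 = 4650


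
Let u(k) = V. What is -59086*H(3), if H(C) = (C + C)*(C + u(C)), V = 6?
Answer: -3190644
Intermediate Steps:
u(k) = 6
H(C) = 2*C*(6 + C) (H(C) = (C + C)*(C + 6) = (2*C)*(6 + C) = 2*C*(6 + C))
-59086*H(3) = -118172*3*(6 + 3) = -118172*3*9 = -59086*54 = -3190644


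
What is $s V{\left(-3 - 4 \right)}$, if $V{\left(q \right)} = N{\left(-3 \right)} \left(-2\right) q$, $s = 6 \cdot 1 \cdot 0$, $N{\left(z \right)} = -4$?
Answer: $0$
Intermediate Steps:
$s = 0$ ($s = 6 \cdot 0 = 0$)
$V{\left(q \right)} = 8 q$ ($V{\left(q \right)} = \left(-4\right) \left(-2\right) q = 8 q$)
$s V{\left(-3 - 4 \right)} = 0 \cdot 8 \left(-3 - 4\right) = 0 \cdot 8 \left(-7\right) = 0 \left(-56\right) = 0$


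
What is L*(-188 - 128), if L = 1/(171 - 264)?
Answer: 316/93 ≈ 3.3979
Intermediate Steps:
L = -1/93 (L = 1/(-93) = -1/93 ≈ -0.010753)
L*(-188 - 128) = -(-188 - 128)/93 = -1/93*(-316) = 316/93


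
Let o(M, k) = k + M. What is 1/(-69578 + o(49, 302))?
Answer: -1/69227 ≈ -1.4445e-5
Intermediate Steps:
o(M, k) = M + k
1/(-69578 + o(49, 302)) = 1/(-69578 + (49 + 302)) = 1/(-69578 + 351) = 1/(-69227) = -1/69227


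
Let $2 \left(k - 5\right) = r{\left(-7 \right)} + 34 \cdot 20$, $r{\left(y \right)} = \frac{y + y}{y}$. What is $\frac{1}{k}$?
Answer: $\frac{1}{346} \approx 0.0028902$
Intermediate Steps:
$r{\left(y \right)} = 2$ ($r{\left(y \right)} = \frac{2 y}{y} = 2$)
$k = 346$ ($k = 5 + \frac{2 + 34 \cdot 20}{2} = 5 + \frac{2 + 680}{2} = 5 + \frac{1}{2} \cdot 682 = 5 + 341 = 346$)
$\frac{1}{k} = \frac{1}{346}$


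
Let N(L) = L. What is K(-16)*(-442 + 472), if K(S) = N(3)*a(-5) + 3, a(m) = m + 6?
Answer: 180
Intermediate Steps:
a(m) = 6 + m
K(S) = 6 (K(S) = 3*(6 - 5) + 3 = 3*1 + 3 = 3 + 3 = 6)
K(-16)*(-442 + 472) = 6*(-442 + 472) = 6*30 = 180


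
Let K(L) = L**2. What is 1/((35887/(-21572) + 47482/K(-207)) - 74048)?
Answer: -924338628/68445940166503 ≈ -1.3505e-5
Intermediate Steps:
1/((35887/(-21572) + 47482/K(-207)) - 74048) = 1/((35887/(-21572) + 47482/((-207)**2)) - 74048) = 1/((35887*(-1/21572) + 47482/42849) - 74048) = 1/((-35887/21572 + 47482*(1/42849)) - 74048) = 1/((-35887/21572 + 47482/42849) - 74048) = 1/(-513440359/924338628 - 74048) = 1/(-68445940166503/924338628) = -924338628/68445940166503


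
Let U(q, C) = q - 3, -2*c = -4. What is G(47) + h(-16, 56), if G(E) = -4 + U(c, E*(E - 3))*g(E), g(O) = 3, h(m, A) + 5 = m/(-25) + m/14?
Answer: -2188/175 ≈ -12.503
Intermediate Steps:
h(m, A) = -5 + 11*m/350 (h(m, A) = -5 + (m/(-25) + m/14) = -5 + (m*(-1/25) + m*(1/14)) = -5 + (-m/25 + m/14) = -5 + 11*m/350)
c = 2 (c = -1/2*(-4) = 2)
U(q, C) = -3 + q
G(E) = -7 (G(E) = -4 + (-3 + 2)*3 = -4 - 1*3 = -4 - 3 = -7)
G(47) + h(-16, 56) = -7 + (-5 + (11/350)*(-16)) = -7 + (-5 - 88/175) = -7 - 963/175 = -2188/175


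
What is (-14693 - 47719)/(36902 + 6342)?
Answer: -15603/10811 ≈ -1.4433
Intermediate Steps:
(-14693 - 47719)/(36902 + 6342) = -62412/43244 = -62412*1/43244 = -15603/10811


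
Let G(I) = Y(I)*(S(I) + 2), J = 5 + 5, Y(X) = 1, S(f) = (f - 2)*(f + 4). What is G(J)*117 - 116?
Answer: 13222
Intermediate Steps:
S(f) = (-2 + f)*(4 + f)
J = 10
G(I) = -6 + I² + 2*I (G(I) = 1*((-8 + I² + 2*I) + 2) = 1*(-6 + I² + 2*I) = -6 + I² + 2*I)
G(J)*117 - 116 = (-6 + 10² + 2*10)*117 - 116 = (-6 + 100 + 20)*117 - 116 = 114*117 - 116 = 13338 - 116 = 13222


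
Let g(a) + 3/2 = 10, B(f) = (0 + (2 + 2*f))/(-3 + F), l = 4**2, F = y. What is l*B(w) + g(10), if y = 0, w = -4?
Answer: 81/2 ≈ 40.500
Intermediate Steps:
F = 0
l = 16
B(f) = -2/3 - 2*f/3 (B(f) = (0 + (2 + 2*f))/(-3 + 0) = (2 + 2*f)/(-3) = (2 + 2*f)*(-1/3) = -2/3 - 2*f/3)
g(a) = 17/2 (g(a) = -3/2 + 10 = 17/2)
l*B(w) + g(10) = 16*(-2/3 - 2/3*(-4)) + 17/2 = 16*(-2/3 + 8/3) + 17/2 = 16*2 + 17/2 = 32 + 17/2 = 81/2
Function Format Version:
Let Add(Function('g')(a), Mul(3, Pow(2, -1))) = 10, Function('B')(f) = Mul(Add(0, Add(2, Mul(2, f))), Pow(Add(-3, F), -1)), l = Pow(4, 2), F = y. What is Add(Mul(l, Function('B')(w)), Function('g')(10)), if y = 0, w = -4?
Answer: Rational(81, 2) ≈ 40.500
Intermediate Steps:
F = 0
l = 16
Function('B')(f) = Add(Rational(-2, 3), Mul(Rational(-2, 3), f)) (Function('B')(f) = Mul(Add(0, Add(2, Mul(2, f))), Pow(Add(-3, 0), -1)) = Mul(Add(2, Mul(2, f)), Pow(-3, -1)) = Mul(Add(2, Mul(2, f)), Rational(-1, 3)) = Add(Rational(-2, 3), Mul(Rational(-2, 3), f)))
Function('g')(a) = Rational(17, 2) (Function('g')(a) = Add(Rational(-3, 2), 10) = Rational(17, 2))
Add(Mul(l, Function('B')(w)), Function('g')(10)) = Add(Mul(16, Add(Rational(-2, 3), Mul(Rational(-2, 3), -4))), Rational(17, 2)) = Add(Mul(16, Add(Rational(-2, 3), Rational(8, 3))), Rational(17, 2)) = Add(Mul(16, 2), Rational(17, 2)) = Add(32, Rational(17, 2)) = Rational(81, 2)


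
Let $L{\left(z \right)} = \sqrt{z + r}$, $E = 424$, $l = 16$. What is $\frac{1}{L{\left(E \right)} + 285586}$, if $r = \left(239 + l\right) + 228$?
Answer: $\frac{285586}{81559362489} - \frac{\sqrt{907}}{81559362489} \approx 3.5012 \cdot 10^{-6}$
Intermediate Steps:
$r = 483$ ($r = \left(239 + 16\right) + 228 = 255 + 228 = 483$)
$L{\left(z \right)} = \sqrt{483 + z}$ ($L{\left(z \right)} = \sqrt{z + 483} = \sqrt{483 + z}$)
$\frac{1}{L{\left(E \right)} + 285586} = \frac{1}{\sqrt{483 + 424} + 285586} = \frac{1}{\sqrt{907} + 285586} = \frac{1}{285586 + \sqrt{907}}$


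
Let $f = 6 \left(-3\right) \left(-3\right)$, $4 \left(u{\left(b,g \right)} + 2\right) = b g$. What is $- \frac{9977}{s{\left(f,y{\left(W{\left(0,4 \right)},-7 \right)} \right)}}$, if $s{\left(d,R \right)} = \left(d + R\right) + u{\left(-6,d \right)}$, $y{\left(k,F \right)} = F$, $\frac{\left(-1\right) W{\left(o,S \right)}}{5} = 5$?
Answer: $\frac{9977}{36} \approx 277.14$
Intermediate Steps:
$W{\left(o,S \right)} = -25$ ($W{\left(o,S \right)} = \left(-5\right) 5 = -25$)
$u{\left(b,g \right)} = -2 + \frac{b g}{4}$
$f = 54$ ($f = \left(-18\right) \left(-3\right) = 54$)
$s{\left(d,R \right)} = -2 + R - \frac{d}{2}$ ($s{\left(d,R \right)} = \left(d + R\right) + \left(-2 + \frac{1}{4} \left(-6\right) d\right) = \left(R + d\right) - \left(2 + \frac{3 d}{2}\right) = -2 + R - \frac{d}{2}$)
$- \frac{9977}{s{\left(f,y{\left(W{\left(0,4 \right)},-7 \right)} \right)}} = - \frac{9977}{-2 - 7 - 27} = - \frac{9977}{-36} = \left(-9977\right) \left(- \frac{1}{36}\right) = \frac{9977}{36}$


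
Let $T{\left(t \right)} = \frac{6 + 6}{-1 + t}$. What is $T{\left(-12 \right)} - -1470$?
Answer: $\frac{19098}{13} \approx 1469.1$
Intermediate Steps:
$T{\left(t \right)} = \frac{12}{-1 + t}$
$T{\left(-12 \right)} - -1470 = \frac{12}{-1 - 12} - -1470 = \frac{12}{-13} + 1470 = 12 \left(- \frac{1}{13}\right) + 1470 = - \frac{12}{13} + 1470 = \frac{19098}{13}$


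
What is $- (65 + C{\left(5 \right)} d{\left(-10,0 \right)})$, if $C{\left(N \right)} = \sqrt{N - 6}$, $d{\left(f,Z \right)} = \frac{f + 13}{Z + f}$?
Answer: $-65 + \frac{3 i}{10} \approx -65.0 + 0.3 i$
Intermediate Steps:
$d{\left(f,Z \right)} = \frac{13 + f}{Z + f}$
$C{\left(N \right)} = \sqrt{-6 + N}$
$- (65 + C{\left(5 \right)} d{\left(-10,0 \right)}) = - (65 + \sqrt{-6 + 5} \frac{13 - 10}{0 - 10}) = - (65 + \sqrt{-1} \frac{1}{-10} \cdot 3) = - (65 + i \left(\left(- \frac{1}{10}\right) 3\right)) = - (65 + i \left(- \frac{3}{10}\right)) = - (65 - \frac{3 i}{10}) = -65 + \frac{3 i}{10}$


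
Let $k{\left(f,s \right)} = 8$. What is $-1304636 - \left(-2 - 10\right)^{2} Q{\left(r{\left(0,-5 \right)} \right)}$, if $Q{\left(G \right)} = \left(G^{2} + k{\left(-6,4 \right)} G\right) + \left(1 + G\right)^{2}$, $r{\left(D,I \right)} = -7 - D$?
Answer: $-1308812$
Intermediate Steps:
$Q{\left(G \right)} = G^{2} + \left(1 + G\right)^{2} + 8 G$ ($Q{\left(G \right)} = \left(G^{2} + 8 G\right) + \left(1 + G\right)^{2} = G^{2} + \left(1 + G\right)^{2} + 8 G$)
$-1304636 - \left(-2 - 10\right)^{2} Q{\left(r{\left(0,-5 \right)} \right)} = -1304636 - \left(-2 - 10\right)^{2} \left(1 + 2 \left(-7 - 0\right)^{2} + 10 \left(-7 - 0\right)\right) = -1304636 - \left(-12\right)^{2} \left(1 + 2 \left(-7 + 0\right)^{2} + 10 \left(-7 + 0\right)\right) = -1304636 - 144 \left(1 + 2 \left(-7\right)^{2} + 10 \left(-7\right)\right) = -1304636 - 144 \left(1 + 2 \cdot 49 - 70\right) = -1304636 - 144 \left(1 + 98 - 70\right) = -1304636 - 144 \cdot 29 = -1304636 - 4176 = -1308812$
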